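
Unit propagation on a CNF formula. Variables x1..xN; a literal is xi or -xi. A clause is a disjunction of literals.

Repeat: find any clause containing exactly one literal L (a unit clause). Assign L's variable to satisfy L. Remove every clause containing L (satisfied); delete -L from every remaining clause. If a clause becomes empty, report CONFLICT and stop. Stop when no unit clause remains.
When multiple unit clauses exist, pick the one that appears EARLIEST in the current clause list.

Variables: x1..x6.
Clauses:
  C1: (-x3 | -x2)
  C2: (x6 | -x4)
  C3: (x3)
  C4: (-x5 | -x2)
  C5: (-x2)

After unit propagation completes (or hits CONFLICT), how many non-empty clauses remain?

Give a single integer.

Answer: 1

Derivation:
unit clause [3] forces x3=T; simplify:
  drop -3 from [-3, -2] -> [-2]
  satisfied 1 clause(s); 4 remain; assigned so far: [3]
unit clause [-2] forces x2=F; simplify:
  satisfied 3 clause(s); 1 remain; assigned so far: [2, 3]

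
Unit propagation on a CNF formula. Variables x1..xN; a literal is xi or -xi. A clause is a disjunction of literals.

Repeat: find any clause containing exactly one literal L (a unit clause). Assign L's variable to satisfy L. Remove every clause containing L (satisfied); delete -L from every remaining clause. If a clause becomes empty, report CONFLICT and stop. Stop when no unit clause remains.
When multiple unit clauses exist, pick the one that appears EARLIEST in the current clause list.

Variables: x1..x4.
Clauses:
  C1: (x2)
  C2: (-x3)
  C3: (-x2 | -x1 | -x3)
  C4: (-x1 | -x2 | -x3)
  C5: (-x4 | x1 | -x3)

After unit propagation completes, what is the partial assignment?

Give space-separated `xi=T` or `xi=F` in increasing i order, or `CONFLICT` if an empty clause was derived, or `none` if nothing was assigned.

Answer: x2=T x3=F

Derivation:
unit clause [2] forces x2=T; simplify:
  drop -2 from [-2, -1, -3] -> [-1, -3]
  drop -2 from [-1, -2, -3] -> [-1, -3]
  satisfied 1 clause(s); 4 remain; assigned so far: [2]
unit clause [-3] forces x3=F; simplify:
  satisfied 4 clause(s); 0 remain; assigned so far: [2, 3]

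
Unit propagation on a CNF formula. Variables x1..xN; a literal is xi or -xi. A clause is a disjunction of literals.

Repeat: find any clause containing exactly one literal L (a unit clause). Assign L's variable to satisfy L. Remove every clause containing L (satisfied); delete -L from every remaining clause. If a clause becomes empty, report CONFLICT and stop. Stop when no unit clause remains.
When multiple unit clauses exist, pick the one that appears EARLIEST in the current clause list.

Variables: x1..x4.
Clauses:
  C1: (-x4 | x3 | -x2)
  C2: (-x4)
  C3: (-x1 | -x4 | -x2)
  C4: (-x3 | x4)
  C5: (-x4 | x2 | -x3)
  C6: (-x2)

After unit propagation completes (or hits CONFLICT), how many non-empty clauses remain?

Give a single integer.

unit clause [-4] forces x4=F; simplify:
  drop 4 from [-3, 4] -> [-3]
  satisfied 4 clause(s); 2 remain; assigned so far: [4]
unit clause [-3] forces x3=F; simplify:
  satisfied 1 clause(s); 1 remain; assigned so far: [3, 4]
unit clause [-2] forces x2=F; simplify:
  satisfied 1 clause(s); 0 remain; assigned so far: [2, 3, 4]

Answer: 0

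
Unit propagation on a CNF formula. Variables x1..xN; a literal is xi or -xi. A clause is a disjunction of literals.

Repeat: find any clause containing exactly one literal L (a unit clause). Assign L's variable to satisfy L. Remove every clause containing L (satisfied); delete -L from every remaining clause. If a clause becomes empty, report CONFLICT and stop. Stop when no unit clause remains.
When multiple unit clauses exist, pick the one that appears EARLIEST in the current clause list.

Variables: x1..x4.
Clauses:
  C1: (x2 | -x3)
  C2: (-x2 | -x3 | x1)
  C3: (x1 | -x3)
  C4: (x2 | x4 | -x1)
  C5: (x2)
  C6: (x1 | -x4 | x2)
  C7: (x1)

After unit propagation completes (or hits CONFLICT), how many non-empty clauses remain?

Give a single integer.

unit clause [2] forces x2=T; simplify:
  drop -2 from [-2, -3, 1] -> [-3, 1]
  satisfied 4 clause(s); 3 remain; assigned so far: [2]
unit clause [1] forces x1=T; simplify:
  satisfied 3 clause(s); 0 remain; assigned so far: [1, 2]

Answer: 0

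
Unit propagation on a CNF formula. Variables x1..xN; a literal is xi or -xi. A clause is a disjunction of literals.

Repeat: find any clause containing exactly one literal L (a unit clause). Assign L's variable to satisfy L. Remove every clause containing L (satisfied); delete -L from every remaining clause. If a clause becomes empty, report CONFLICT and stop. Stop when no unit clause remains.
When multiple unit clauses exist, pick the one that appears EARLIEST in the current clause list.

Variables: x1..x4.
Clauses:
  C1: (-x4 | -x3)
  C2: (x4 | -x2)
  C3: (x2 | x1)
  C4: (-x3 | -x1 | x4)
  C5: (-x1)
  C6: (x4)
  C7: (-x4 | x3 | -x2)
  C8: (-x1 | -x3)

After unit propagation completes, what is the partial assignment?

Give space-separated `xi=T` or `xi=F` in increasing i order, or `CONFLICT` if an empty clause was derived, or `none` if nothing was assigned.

Answer: CONFLICT

Derivation:
unit clause [-1] forces x1=F; simplify:
  drop 1 from [2, 1] -> [2]
  satisfied 3 clause(s); 5 remain; assigned so far: [1]
unit clause [2] forces x2=T; simplify:
  drop -2 from [4, -2] -> [4]
  drop -2 from [-4, 3, -2] -> [-4, 3]
  satisfied 1 clause(s); 4 remain; assigned so far: [1, 2]
unit clause [4] forces x4=T; simplify:
  drop -4 from [-4, -3] -> [-3]
  drop -4 from [-4, 3] -> [3]
  satisfied 2 clause(s); 2 remain; assigned so far: [1, 2, 4]
unit clause [-3] forces x3=F; simplify:
  drop 3 from [3] -> [] (empty!)
  satisfied 1 clause(s); 1 remain; assigned so far: [1, 2, 3, 4]
CONFLICT (empty clause)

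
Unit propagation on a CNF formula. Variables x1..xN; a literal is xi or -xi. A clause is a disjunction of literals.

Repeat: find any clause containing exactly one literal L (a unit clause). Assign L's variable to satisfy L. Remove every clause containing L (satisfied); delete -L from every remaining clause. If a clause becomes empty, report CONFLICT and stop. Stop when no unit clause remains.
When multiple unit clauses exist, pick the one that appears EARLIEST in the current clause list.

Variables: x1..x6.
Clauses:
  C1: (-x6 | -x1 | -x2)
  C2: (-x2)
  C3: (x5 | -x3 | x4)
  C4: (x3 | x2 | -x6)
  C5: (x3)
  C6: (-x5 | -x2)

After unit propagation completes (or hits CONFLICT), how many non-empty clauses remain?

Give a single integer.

unit clause [-2] forces x2=F; simplify:
  drop 2 from [3, 2, -6] -> [3, -6]
  satisfied 3 clause(s); 3 remain; assigned so far: [2]
unit clause [3] forces x3=T; simplify:
  drop -3 from [5, -3, 4] -> [5, 4]
  satisfied 2 clause(s); 1 remain; assigned so far: [2, 3]

Answer: 1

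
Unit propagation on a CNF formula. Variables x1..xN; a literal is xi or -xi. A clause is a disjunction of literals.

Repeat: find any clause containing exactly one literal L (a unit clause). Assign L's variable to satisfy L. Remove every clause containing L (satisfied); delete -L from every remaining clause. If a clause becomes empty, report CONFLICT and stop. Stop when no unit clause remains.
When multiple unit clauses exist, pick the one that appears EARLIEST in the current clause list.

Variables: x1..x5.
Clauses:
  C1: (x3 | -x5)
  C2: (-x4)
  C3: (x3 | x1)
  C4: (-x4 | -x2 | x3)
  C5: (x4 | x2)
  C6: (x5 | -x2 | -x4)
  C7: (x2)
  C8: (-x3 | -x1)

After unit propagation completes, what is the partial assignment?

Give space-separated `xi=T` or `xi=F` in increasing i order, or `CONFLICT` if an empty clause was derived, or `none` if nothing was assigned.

Answer: x2=T x4=F

Derivation:
unit clause [-4] forces x4=F; simplify:
  drop 4 from [4, 2] -> [2]
  satisfied 3 clause(s); 5 remain; assigned so far: [4]
unit clause [2] forces x2=T; simplify:
  satisfied 2 clause(s); 3 remain; assigned so far: [2, 4]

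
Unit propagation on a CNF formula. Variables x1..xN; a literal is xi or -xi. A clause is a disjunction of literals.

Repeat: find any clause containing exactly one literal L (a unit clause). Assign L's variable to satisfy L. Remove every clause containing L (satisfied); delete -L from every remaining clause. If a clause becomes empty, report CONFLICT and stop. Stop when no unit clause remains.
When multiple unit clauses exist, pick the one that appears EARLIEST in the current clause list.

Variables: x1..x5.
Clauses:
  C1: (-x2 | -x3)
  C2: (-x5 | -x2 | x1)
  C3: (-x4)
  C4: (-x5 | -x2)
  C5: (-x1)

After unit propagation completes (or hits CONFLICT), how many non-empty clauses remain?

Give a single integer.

Answer: 3

Derivation:
unit clause [-4] forces x4=F; simplify:
  satisfied 1 clause(s); 4 remain; assigned so far: [4]
unit clause [-1] forces x1=F; simplify:
  drop 1 from [-5, -2, 1] -> [-5, -2]
  satisfied 1 clause(s); 3 remain; assigned so far: [1, 4]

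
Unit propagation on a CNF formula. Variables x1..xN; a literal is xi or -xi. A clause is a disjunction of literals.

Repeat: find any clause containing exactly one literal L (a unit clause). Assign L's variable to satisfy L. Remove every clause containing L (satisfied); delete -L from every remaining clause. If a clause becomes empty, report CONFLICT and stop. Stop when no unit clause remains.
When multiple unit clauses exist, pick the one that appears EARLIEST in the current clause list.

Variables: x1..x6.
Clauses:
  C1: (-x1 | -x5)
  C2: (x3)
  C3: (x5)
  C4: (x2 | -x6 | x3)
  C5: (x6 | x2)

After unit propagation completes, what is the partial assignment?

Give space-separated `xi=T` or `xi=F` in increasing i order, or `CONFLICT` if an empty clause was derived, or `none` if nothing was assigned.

Answer: x1=F x3=T x5=T

Derivation:
unit clause [3] forces x3=T; simplify:
  satisfied 2 clause(s); 3 remain; assigned so far: [3]
unit clause [5] forces x5=T; simplify:
  drop -5 from [-1, -5] -> [-1]
  satisfied 1 clause(s); 2 remain; assigned so far: [3, 5]
unit clause [-1] forces x1=F; simplify:
  satisfied 1 clause(s); 1 remain; assigned so far: [1, 3, 5]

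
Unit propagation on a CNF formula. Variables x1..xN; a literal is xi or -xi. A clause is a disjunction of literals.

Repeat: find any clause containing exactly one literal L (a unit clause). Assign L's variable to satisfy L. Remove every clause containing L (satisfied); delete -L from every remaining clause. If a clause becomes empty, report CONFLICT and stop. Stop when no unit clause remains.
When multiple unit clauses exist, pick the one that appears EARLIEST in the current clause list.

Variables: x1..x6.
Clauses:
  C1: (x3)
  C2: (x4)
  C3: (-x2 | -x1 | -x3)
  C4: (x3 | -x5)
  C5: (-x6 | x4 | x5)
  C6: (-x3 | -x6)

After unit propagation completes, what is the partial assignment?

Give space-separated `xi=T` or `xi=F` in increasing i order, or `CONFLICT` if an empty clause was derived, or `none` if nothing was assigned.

unit clause [3] forces x3=T; simplify:
  drop -3 from [-2, -1, -3] -> [-2, -1]
  drop -3 from [-3, -6] -> [-6]
  satisfied 2 clause(s); 4 remain; assigned so far: [3]
unit clause [4] forces x4=T; simplify:
  satisfied 2 clause(s); 2 remain; assigned so far: [3, 4]
unit clause [-6] forces x6=F; simplify:
  satisfied 1 clause(s); 1 remain; assigned so far: [3, 4, 6]

Answer: x3=T x4=T x6=F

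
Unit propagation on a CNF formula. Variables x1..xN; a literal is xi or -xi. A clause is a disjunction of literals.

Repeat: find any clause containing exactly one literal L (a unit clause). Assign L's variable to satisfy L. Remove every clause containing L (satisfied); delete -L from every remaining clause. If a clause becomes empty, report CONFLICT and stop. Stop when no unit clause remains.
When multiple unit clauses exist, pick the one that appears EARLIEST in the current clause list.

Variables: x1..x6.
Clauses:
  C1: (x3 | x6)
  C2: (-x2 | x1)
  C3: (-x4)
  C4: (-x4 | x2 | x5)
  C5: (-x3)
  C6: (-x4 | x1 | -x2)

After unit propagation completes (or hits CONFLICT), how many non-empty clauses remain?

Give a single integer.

unit clause [-4] forces x4=F; simplify:
  satisfied 3 clause(s); 3 remain; assigned so far: [4]
unit clause [-3] forces x3=F; simplify:
  drop 3 from [3, 6] -> [6]
  satisfied 1 clause(s); 2 remain; assigned so far: [3, 4]
unit clause [6] forces x6=T; simplify:
  satisfied 1 clause(s); 1 remain; assigned so far: [3, 4, 6]

Answer: 1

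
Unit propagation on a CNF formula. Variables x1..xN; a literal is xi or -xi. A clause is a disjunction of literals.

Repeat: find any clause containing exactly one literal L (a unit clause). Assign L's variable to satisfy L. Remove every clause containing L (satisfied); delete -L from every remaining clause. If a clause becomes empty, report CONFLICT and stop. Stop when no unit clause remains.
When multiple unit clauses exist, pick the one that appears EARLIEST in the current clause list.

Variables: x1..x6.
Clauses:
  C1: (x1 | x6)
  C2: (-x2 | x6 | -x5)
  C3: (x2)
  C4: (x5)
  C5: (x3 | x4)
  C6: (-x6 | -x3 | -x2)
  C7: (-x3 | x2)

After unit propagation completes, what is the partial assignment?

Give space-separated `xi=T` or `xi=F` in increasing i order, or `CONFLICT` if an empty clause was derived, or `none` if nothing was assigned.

Answer: x2=T x3=F x4=T x5=T x6=T

Derivation:
unit clause [2] forces x2=T; simplify:
  drop -2 from [-2, 6, -5] -> [6, -5]
  drop -2 from [-6, -3, -2] -> [-6, -3]
  satisfied 2 clause(s); 5 remain; assigned so far: [2]
unit clause [5] forces x5=T; simplify:
  drop -5 from [6, -5] -> [6]
  satisfied 1 clause(s); 4 remain; assigned so far: [2, 5]
unit clause [6] forces x6=T; simplify:
  drop -6 from [-6, -3] -> [-3]
  satisfied 2 clause(s); 2 remain; assigned so far: [2, 5, 6]
unit clause [-3] forces x3=F; simplify:
  drop 3 from [3, 4] -> [4]
  satisfied 1 clause(s); 1 remain; assigned so far: [2, 3, 5, 6]
unit clause [4] forces x4=T; simplify:
  satisfied 1 clause(s); 0 remain; assigned so far: [2, 3, 4, 5, 6]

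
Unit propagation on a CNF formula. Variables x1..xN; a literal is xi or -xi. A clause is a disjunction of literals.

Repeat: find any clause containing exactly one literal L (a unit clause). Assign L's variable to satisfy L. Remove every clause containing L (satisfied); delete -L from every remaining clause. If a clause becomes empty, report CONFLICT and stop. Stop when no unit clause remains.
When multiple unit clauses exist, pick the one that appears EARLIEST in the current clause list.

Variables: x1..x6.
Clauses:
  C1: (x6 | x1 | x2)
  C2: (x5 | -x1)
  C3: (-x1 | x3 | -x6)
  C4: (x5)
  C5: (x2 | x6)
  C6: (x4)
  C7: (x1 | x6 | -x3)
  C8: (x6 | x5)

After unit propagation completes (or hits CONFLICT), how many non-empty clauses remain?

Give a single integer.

unit clause [5] forces x5=T; simplify:
  satisfied 3 clause(s); 5 remain; assigned so far: [5]
unit clause [4] forces x4=T; simplify:
  satisfied 1 clause(s); 4 remain; assigned so far: [4, 5]

Answer: 4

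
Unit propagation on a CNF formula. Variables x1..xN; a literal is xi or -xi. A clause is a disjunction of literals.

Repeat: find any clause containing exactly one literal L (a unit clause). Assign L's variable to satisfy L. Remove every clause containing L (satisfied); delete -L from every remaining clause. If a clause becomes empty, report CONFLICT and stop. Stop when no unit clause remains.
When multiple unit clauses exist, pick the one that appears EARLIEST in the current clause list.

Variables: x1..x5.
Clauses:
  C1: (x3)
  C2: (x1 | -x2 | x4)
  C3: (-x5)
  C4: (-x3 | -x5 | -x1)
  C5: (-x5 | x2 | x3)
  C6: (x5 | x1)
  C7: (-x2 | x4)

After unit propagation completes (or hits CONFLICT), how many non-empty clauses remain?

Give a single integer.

Answer: 1

Derivation:
unit clause [3] forces x3=T; simplify:
  drop -3 from [-3, -5, -1] -> [-5, -1]
  satisfied 2 clause(s); 5 remain; assigned so far: [3]
unit clause [-5] forces x5=F; simplify:
  drop 5 from [5, 1] -> [1]
  satisfied 2 clause(s); 3 remain; assigned so far: [3, 5]
unit clause [1] forces x1=T; simplify:
  satisfied 2 clause(s); 1 remain; assigned so far: [1, 3, 5]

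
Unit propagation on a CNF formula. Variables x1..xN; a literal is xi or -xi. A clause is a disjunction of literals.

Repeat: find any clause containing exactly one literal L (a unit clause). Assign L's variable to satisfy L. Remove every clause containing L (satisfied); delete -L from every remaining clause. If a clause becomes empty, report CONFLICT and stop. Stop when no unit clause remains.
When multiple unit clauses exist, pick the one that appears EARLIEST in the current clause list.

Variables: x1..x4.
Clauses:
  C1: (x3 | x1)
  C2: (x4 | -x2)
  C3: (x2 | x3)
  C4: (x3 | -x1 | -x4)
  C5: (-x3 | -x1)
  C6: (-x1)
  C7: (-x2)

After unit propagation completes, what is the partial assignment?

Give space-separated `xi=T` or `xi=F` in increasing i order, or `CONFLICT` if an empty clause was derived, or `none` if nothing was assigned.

unit clause [-1] forces x1=F; simplify:
  drop 1 from [3, 1] -> [3]
  satisfied 3 clause(s); 4 remain; assigned so far: [1]
unit clause [3] forces x3=T; simplify:
  satisfied 2 clause(s); 2 remain; assigned so far: [1, 3]
unit clause [-2] forces x2=F; simplify:
  satisfied 2 clause(s); 0 remain; assigned so far: [1, 2, 3]

Answer: x1=F x2=F x3=T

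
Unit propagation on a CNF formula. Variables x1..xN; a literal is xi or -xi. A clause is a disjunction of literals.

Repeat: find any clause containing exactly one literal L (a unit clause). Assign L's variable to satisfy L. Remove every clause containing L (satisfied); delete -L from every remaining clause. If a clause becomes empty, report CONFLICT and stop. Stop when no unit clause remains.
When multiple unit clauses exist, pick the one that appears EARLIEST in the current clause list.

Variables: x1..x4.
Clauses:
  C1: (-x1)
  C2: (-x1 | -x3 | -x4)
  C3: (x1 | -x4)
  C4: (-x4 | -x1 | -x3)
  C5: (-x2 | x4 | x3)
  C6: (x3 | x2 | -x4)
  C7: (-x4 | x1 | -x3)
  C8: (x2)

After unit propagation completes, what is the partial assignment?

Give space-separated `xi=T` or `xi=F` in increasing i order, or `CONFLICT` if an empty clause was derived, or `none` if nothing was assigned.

unit clause [-1] forces x1=F; simplify:
  drop 1 from [1, -4] -> [-4]
  drop 1 from [-4, 1, -3] -> [-4, -3]
  satisfied 3 clause(s); 5 remain; assigned so far: [1]
unit clause [-4] forces x4=F; simplify:
  drop 4 from [-2, 4, 3] -> [-2, 3]
  satisfied 3 clause(s); 2 remain; assigned so far: [1, 4]
unit clause [2] forces x2=T; simplify:
  drop -2 from [-2, 3] -> [3]
  satisfied 1 clause(s); 1 remain; assigned so far: [1, 2, 4]
unit clause [3] forces x3=T; simplify:
  satisfied 1 clause(s); 0 remain; assigned so far: [1, 2, 3, 4]

Answer: x1=F x2=T x3=T x4=F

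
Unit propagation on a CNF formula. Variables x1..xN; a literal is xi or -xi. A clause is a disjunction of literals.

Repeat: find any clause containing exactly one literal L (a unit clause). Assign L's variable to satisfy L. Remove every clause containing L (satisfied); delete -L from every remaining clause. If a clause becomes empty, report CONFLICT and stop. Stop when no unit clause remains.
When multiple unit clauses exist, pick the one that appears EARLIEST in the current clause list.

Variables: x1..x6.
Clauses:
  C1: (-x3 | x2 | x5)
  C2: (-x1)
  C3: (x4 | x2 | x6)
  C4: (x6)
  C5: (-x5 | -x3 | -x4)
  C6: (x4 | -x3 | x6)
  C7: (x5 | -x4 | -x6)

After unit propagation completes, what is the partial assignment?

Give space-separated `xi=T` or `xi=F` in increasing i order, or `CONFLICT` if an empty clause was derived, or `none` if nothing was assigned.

Answer: x1=F x6=T

Derivation:
unit clause [-1] forces x1=F; simplify:
  satisfied 1 clause(s); 6 remain; assigned so far: [1]
unit clause [6] forces x6=T; simplify:
  drop -6 from [5, -4, -6] -> [5, -4]
  satisfied 3 clause(s); 3 remain; assigned so far: [1, 6]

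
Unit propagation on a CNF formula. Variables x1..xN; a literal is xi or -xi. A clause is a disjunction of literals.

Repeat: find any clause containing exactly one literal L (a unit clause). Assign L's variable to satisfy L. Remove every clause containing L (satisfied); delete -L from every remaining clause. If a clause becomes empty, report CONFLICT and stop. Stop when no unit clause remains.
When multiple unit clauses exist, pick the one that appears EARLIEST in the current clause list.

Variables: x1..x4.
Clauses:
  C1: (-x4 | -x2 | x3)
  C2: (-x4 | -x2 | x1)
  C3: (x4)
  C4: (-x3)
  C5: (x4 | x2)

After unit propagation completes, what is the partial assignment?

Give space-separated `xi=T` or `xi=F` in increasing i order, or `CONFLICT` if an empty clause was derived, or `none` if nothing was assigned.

Answer: x2=F x3=F x4=T

Derivation:
unit clause [4] forces x4=T; simplify:
  drop -4 from [-4, -2, 3] -> [-2, 3]
  drop -4 from [-4, -2, 1] -> [-2, 1]
  satisfied 2 clause(s); 3 remain; assigned so far: [4]
unit clause [-3] forces x3=F; simplify:
  drop 3 from [-2, 3] -> [-2]
  satisfied 1 clause(s); 2 remain; assigned so far: [3, 4]
unit clause [-2] forces x2=F; simplify:
  satisfied 2 clause(s); 0 remain; assigned so far: [2, 3, 4]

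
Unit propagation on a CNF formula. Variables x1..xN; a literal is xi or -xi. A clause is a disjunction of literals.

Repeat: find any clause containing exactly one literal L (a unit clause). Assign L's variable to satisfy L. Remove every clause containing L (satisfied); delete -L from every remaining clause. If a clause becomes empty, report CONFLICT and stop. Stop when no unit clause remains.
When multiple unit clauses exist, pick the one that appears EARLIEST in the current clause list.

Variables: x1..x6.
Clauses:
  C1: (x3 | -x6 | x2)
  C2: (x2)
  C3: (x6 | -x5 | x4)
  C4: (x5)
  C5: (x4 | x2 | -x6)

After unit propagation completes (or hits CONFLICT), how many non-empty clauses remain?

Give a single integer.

Answer: 1

Derivation:
unit clause [2] forces x2=T; simplify:
  satisfied 3 clause(s); 2 remain; assigned so far: [2]
unit clause [5] forces x5=T; simplify:
  drop -5 from [6, -5, 4] -> [6, 4]
  satisfied 1 clause(s); 1 remain; assigned so far: [2, 5]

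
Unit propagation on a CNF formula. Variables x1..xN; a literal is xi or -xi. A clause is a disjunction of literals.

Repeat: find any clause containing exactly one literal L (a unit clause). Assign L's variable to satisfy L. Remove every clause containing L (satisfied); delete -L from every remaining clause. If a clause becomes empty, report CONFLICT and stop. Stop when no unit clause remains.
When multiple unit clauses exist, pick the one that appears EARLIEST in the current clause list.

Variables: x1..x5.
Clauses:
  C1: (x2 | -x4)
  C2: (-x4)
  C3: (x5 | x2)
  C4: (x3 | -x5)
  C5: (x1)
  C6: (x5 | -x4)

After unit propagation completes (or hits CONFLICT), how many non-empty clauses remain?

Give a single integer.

unit clause [-4] forces x4=F; simplify:
  satisfied 3 clause(s); 3 remain; assigned so far: [4]
unit clause [1] forces x1=T; simplify:
  satisfied 1 clause(s); 2 remain; assigned so far: [1, 4]

Answer: 2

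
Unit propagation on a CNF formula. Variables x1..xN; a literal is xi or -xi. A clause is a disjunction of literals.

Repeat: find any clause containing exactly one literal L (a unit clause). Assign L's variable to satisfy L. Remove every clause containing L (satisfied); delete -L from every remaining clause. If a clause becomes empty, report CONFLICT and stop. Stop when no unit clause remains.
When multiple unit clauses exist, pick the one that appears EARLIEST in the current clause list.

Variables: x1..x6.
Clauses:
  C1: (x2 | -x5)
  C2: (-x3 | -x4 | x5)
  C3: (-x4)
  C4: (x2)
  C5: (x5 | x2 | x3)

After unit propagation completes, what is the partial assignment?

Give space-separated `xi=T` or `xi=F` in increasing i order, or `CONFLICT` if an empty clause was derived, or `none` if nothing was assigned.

Answer: x2=T x4=F

Derivation:
unit clause [-4] forces x4=F; simplify:
  satisfied 2 clause(s); 3 remain; assigned so far: [4]
unit clause [2] forces x2=T; simplify:
  satisfied 3 clause(s); 0 remain; assigned so far: [2, 4]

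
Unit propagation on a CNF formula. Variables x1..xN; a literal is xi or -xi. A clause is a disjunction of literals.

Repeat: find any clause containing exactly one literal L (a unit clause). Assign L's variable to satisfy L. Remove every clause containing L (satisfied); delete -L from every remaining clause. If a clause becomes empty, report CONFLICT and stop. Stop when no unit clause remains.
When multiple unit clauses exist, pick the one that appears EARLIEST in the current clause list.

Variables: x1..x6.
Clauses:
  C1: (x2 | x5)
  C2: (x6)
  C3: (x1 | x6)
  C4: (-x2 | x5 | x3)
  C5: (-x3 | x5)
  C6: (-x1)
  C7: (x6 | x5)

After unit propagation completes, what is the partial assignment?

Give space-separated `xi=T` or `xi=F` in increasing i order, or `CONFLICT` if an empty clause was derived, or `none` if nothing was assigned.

unit clause [6] forces x6=T; simplify:
  satisfied 3 clause(s); 4 remain; assigned so far: [6]
unit clause [-1] forces x1=F; simplify:
  satisfied 1 clause(s); 3 remain; assigned so far: [1, 6]

Answer: x1=F x6=T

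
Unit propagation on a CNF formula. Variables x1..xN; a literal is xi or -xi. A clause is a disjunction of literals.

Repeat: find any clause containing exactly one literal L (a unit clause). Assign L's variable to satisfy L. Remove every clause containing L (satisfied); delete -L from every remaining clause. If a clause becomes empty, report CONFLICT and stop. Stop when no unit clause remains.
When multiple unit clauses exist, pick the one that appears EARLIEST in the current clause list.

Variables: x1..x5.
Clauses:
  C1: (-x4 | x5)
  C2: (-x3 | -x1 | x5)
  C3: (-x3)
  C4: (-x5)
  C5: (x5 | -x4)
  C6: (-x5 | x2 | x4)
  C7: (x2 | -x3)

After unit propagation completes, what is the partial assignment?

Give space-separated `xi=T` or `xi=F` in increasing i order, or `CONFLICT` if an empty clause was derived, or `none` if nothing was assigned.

Answer: x3=F x4=F x5=F

Derivation:
unit clause [-3] forces x3=F; simplify:
  satisfied 3 clause(s); 4 remain; assigned so far: [3]
unit clause [-5] forces x5=F; simplify:
  drop 5 from [-4, 5] -> [-4]
  drop 5 from [5, -4] -> [-4]
  satisfied 2 clause(s); 2 remain; assigned so far: [3, 5]
unit clause [-4] forces x4=F; simplify:
  satisfied 2 clause(s); 0 remain; assigned so far: [3, 4, 5]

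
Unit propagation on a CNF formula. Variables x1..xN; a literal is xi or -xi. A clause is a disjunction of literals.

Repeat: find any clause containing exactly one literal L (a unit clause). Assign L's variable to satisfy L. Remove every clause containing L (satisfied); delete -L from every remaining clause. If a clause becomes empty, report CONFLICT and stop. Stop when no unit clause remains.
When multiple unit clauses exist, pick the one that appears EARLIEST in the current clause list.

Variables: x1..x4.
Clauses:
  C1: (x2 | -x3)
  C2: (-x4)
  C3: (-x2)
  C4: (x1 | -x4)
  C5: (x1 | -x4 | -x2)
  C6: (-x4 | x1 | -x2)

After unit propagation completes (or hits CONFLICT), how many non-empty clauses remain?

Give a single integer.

Answer: 0

Derivation:
unit clause [-4] forces x4=F; simplify:
  satisfied 4 clause(s); 2 remain; assigned so far: [4]
unit clause [-2] forces x2=F; simplify:
  drop 2 from [2, -3] -> [-3]
  satisfied 1 clause(s); 1 remain; assigned so far: [2, 4]
unit clause [-3] forces x3=F; simplify:
  satisfied 1 clause(s); 0 remain; assigned so far: [2, 3, 4]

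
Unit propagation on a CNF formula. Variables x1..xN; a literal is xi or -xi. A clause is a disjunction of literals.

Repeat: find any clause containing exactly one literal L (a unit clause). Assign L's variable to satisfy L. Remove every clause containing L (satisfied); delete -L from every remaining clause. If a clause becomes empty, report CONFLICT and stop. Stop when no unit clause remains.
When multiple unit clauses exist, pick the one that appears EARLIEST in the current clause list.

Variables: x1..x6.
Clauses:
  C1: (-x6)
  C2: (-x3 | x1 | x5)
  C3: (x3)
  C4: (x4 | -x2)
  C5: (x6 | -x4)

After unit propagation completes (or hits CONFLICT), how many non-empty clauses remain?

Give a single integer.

Answer: 1

Derivation:
unit clause [-6] forces x6=F; simplify:
  drop 6 from [6, -4] -> [-4]
  satisfied 1 clause(s); 4 remain; assigned so far: [6]
unit clause [3] forces x3=T; simplify:
  drop -3 from [-3, 1, 5] -> [1, 5]
  satisfied 1 clause(s); 3 remain; assigned so far: [3, 6]
unit clause [-4] forces x4=F; simplify:
  drop 4 from [4, -2] -> [-2]
  satisfied 1 clause(s); 2 remain; assigned so far: [3, 4, 6]
unit clause [-2] forces x2=F; simplify:
  satisfied 1 clause(s); 1 remain; assigned so far: [2, 3, 4, 6]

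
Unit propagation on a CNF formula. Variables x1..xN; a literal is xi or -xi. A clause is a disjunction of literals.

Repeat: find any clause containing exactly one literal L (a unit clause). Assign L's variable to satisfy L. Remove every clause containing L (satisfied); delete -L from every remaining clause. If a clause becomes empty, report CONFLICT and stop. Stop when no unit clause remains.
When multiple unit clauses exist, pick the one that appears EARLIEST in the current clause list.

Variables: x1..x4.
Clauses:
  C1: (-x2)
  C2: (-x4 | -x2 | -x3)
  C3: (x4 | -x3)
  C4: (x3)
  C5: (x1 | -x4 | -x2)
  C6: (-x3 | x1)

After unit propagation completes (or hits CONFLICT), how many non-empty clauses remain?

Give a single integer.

unit clause [-2] forces x2=F; simplify:
  satisfied 3 clause(s); 3 remain; assigned so far: [2]
unit clause [3] forces x3=T; simplify:
  drop -3 from [4, -3] -> [4]
  drop -3 from [-3, 1] -> [1]
  satisfied 1 clause(s); 2 remain; assigned so far: [2, 3]
unit clause [4] forces x4=T; simplify:
  satisfied 1 clause(s); 1 remain; assigned so far: [2, 3, 4]
unit clause [1] forces x1=T; simplify:
  satisfied 1 clause(s); 0 remain; assigned so far: [1, 2, 3, 4]

Answer: 0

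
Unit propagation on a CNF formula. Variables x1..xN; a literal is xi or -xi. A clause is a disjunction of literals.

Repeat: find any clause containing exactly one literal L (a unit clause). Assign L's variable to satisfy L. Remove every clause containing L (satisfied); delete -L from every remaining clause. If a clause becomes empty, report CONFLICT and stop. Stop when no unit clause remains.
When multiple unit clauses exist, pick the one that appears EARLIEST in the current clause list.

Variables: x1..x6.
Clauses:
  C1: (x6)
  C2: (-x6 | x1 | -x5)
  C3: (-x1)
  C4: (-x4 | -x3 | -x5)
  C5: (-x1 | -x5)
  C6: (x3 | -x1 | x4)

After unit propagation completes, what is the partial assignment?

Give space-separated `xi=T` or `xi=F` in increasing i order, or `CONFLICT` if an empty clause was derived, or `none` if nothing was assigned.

Answer: x1=F x5=F x6=T

Derivation:
unit clause [6] forces x6=T; simplify:
  drop -6 from [-6, 1, -5] -> [1, -5]
  satisfied 1 clause(s); 5 remain; assigned so far: [6]
unit clause [-1] forces x1=F; simplify:
  drop 1 from [1, -5] -> [-5]
  satisfied 3 clause(s); 2 remain; assigned so far: [1, 6]
unit clause [-5] forces x5=F; simplify:
  satisfied 2 clause(s); 0 remain; assigned so far: [1, 5, 6]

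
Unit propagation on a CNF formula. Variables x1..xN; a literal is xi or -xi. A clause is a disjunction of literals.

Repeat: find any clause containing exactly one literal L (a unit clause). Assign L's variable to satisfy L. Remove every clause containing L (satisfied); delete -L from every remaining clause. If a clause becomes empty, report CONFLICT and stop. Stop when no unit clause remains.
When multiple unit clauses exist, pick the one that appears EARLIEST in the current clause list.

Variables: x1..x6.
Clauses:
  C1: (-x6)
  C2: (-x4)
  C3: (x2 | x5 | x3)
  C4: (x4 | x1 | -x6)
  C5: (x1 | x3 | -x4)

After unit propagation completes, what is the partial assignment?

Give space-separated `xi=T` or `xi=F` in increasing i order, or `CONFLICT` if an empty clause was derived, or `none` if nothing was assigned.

Answer: x4=F x6=F

Derivation:
unit clause [-6] forces x6=F; simplify:
  satisfied 2 clause(s); 3 remain; assigned so far: [6]
unit clause [-4] forces x4=F; simplify:
  satisfied 2 clause(s); 1 remain; assigned so far: [4, 6]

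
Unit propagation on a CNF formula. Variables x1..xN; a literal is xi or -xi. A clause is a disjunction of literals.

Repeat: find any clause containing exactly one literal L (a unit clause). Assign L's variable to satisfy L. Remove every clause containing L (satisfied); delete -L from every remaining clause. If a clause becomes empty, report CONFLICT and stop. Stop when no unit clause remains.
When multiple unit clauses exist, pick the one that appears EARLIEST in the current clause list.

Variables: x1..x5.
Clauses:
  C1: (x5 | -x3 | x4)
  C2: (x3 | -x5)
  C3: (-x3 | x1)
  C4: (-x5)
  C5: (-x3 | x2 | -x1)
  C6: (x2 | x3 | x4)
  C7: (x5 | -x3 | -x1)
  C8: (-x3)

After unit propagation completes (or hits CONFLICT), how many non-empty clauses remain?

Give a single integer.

unit clause [-5] forces x5=F; simplify:
  drop 5 from [5, -3, 4] -> [-3, 4]
  drop 5 from [5, -3, -1] -> [-3, -1]
  satisfied 2 clause(s); 6 remain; assigned so far: [5]
unit clause [-3] forces x3=F; simplify:
  drop 3 from [2, 3, 4] -> [2, 4]
  satisfied 5 clause(s); 1 remain; assigned so far: [3, 5]

Answer: 1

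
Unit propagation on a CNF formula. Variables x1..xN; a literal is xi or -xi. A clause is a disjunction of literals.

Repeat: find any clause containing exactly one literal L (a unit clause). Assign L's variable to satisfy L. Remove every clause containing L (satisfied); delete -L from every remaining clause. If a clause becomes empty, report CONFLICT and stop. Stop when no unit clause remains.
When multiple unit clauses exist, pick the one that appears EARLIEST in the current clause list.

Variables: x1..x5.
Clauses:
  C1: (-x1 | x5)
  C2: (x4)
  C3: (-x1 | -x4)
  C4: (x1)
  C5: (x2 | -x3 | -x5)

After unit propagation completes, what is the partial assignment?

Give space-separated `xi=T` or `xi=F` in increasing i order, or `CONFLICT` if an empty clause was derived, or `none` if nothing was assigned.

Answer: CONFLICT

Derivation:
unit clause [4] forces x4=T; simplify:
  drop -4 from [-1, -4] -> [-1]
  satisfied 1 clause(s); 4 remain; assigned so far: [4]
unit clause [-1] forces x1=F; simplify:
  drop 1 from [1] -> [] (empty!)
  satisfied 2 clause(s); 2 remain; assigned so far: [1, 4]
CONFLICT (empty clause)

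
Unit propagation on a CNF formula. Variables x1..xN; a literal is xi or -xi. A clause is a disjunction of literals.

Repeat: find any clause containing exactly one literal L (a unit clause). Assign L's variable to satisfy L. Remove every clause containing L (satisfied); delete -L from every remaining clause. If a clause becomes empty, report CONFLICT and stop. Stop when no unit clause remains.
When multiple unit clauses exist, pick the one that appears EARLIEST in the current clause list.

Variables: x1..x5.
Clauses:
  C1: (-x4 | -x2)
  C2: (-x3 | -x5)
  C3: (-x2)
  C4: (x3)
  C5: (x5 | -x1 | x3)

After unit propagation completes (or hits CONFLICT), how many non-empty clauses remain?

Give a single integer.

Answer: 0

Derivation:
unit clause [-2] forces x2=F; simplify:
  satisfied 2 clause(s); 3 remain; assigned so far: [2]
unit clause [3] forces x3=T; simplify:
  drop -3 from [-3, -5] -> [-5]
  satisfied 2 clause(s); 1 remain; assigned so far: [2, 3]
unit clause [-5] forces x5=F; simplify:
  satisfied 1 clause(s); 0 remain; assigned so far: [2, 3, 5]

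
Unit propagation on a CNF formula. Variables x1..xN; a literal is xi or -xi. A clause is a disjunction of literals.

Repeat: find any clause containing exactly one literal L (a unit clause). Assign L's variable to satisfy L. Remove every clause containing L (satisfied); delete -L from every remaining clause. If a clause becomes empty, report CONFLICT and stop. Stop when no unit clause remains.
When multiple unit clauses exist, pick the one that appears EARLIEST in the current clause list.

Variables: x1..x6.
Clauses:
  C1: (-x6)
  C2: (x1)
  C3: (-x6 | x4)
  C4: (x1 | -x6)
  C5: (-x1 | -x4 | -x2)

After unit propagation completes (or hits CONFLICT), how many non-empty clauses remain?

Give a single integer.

unit clause [-6] forces x6=F; simplify:
  satisfied 3 clause(s); 2 remain; assigned so far: [6]
unit clause [1] forces x1=T; simplify:
  drop -1 from [-1, -4, -2] -> [-4, -2]
  satisfied 1 clause(s); 1 remain; assigned so far: [1, 6]

Answer: 1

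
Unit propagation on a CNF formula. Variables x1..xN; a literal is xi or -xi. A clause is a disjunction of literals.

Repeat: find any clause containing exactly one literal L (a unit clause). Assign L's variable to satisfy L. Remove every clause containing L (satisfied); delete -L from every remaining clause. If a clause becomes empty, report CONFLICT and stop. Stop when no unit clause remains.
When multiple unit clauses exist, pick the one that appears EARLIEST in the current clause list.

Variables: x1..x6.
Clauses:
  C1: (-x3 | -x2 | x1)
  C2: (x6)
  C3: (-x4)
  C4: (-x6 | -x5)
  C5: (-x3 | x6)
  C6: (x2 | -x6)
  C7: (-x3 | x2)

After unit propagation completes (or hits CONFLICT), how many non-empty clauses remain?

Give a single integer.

unit clause [6] forces x6=T; simplify:
  drop -6 from [-6, -5] -> [-5]
  drop -6 from [2, -6] -> [2]
  satisfied 2 clause(s); 5 remain; assigned so far: [6]
unit clause [-4] forces x4=F; simplify:
  satisfied 1 clause(s); 4 remain; assigned so far: [4, 6]
unit clause [-5] forces x5=F; simplify:
  satisfied 1 clause(s); 3 remain; assigned so far: [4, 5, 6]
unit clause [2] forces x2=T; simplify:
  drop -2 from [-3, -2, 1] -> [-3, 1]
  satisfied 2 clause(s); 1 remain; assigned so far: [2, 4, 5, 6]

Answer: 1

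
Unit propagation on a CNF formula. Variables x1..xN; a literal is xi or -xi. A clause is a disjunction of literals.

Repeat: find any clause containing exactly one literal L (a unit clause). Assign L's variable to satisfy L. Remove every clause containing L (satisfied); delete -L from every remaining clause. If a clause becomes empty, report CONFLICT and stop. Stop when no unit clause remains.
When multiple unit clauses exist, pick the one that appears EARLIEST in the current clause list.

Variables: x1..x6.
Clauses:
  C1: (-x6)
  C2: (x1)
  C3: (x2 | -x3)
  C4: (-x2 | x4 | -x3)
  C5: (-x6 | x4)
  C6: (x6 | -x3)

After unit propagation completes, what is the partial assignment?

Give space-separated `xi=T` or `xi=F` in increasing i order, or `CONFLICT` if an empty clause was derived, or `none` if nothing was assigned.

Answer: x1=T x3=F x6=F

Derivation:
unit clause [-6] forces x6=F; simplify:
  drop 6 from [6, -3] -> [-3]
  satisfied 2 clause(s); 4 remain; assigned so far: [6]
unit clause [1] forces x1=T; simplify:
  satisfied 1 clause(s); 3 remain; assigned so far: [1, 6]
unit clause [-3] forces x3=F; simplify:
  satisfied 3 clause(s); 0 remain; assigned so far: [1, 3, 6]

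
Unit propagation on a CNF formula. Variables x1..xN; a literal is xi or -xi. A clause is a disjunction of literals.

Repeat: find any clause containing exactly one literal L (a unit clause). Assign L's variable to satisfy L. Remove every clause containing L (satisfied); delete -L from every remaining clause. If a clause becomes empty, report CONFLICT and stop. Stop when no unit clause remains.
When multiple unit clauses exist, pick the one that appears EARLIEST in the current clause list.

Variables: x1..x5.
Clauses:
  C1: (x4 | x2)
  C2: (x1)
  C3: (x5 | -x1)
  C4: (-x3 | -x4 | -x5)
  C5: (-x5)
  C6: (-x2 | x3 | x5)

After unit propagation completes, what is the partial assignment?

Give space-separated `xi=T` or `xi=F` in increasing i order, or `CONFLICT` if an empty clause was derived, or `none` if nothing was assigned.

unit clause [1] forces x1=T; simplify:
  drop -1 from [5, -1] -> [5]
  satisfied 1 clause(s); 5 remain; assigned so far: [1]
unit clause [5] forces x5=T; simplify:
  drop -5 from [-3, -4, -5] -> [-3, -4]
  drop -5 from [-5] -> [] (empty!)
  satisfied 2 clause(s); 3 remain; assigned so far: [1, 5]
CONFLICT (empty clause)

Answer: CONFLICT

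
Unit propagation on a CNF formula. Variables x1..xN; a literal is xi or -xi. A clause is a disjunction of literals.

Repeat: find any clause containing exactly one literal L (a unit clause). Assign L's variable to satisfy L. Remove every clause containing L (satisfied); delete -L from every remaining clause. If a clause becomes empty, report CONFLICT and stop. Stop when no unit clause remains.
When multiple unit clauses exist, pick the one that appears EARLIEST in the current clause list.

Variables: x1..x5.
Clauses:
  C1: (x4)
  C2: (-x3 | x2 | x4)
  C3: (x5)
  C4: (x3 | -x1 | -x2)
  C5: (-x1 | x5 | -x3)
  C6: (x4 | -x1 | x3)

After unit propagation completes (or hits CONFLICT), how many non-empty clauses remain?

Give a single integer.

Answer: 1

Derivation:
unit clause [4] forces x4=T; simplify:
  satisfied 3 clause(s); 3 remain; assigned so far: [4]
unit clause [5] forces x5=T; simplify:
  satisfied 2 clause(s); 1 remain; assigned so far: [4, 5]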